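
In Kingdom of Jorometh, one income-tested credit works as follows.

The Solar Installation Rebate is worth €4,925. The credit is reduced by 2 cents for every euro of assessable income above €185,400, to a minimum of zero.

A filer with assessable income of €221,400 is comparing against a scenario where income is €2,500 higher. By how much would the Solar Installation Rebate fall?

€50

At €221,400 — 2% of the €36,000 excess over €185,400 is €720; credit = €4,925 − €720 = €4,205.
At €223,900 — 2% of the €38,500 excess over €185,400 is €770; credit = €4,925 − €770 = €4,155.
Lost: €4,205 − €4,155 = €50.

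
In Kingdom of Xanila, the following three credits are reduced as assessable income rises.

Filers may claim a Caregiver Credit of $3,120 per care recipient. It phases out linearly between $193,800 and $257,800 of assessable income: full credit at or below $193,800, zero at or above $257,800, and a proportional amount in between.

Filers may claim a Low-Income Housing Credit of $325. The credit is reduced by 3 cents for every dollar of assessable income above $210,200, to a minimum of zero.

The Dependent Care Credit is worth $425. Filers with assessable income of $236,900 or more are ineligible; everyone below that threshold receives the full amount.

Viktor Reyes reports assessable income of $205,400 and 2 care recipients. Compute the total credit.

Caregiver Credit: base = 2 × $3,120 = $6,240. $205,400 is $11,600 into a $64,000 phase-out range, leaving 52,400/64,000 of the credit: $6,240 × 52,400/64,000 = $5,109.
Low-Income Housing Credit: $205,400 is at or below the $210,200 threshold, so the full $325 applies.
Dependent Care Credit: $205,400 is below the $236,900 cutoff, so the full $425 applies.
Total: $5,109 + $325 + $425 = $5,859.

$5,859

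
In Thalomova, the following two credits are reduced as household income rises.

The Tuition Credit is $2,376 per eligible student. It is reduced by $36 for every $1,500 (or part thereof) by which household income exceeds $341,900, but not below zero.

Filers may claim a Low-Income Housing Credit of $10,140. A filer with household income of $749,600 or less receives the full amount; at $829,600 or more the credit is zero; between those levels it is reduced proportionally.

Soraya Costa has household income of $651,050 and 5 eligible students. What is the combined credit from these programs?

Tuition Credit: base = 5 × $2,376 = $11,880. income exceeds $341,900 by $309,150, which is 207 full-or-partial $1,500 increments; reduction = 207 × $36 = $7,452, leaving $4,428.
Low-Income Housing Credit: $651,050 is at or below the $749,600 threshold, so the full $10,140 applies.
Total: $4,428 + $10,140 = $14,568.

$14,568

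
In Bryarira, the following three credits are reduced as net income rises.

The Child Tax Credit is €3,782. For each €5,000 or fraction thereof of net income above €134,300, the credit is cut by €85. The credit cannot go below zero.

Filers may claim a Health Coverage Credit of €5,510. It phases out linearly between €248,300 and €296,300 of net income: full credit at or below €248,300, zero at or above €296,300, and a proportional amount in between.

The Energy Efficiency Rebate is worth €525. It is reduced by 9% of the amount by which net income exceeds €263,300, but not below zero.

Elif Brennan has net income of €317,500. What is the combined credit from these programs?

Child Tax Credit: income exceeds €134,300 by €183,200, which is 37 full-or-partial €5,000 increments; reduction = 37 × €85 = €3,145, leaving €637.
Health Coverage Credit: €317,500 is at or above €296,300, so the credit is €0.
Energy Efficiency Rebate: 9% of the €54,200 excess over €263,300 is €4,878 ≥ base, so the credit is €0.
Total: €637 + €0 + €0 = €637.

€637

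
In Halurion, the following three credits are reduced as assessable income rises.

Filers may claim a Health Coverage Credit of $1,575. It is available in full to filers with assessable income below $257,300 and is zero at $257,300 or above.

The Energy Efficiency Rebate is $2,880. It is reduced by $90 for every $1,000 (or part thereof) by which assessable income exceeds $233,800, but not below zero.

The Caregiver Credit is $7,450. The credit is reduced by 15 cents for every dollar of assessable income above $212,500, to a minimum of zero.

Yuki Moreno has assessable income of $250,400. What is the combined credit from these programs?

$4,690

Health Coverage Credit: $250,400 is below the $257,300 cutoff, so the full $1,575 applies.
Energy Efficiency Rebate: income exceeds $233,800 by $16,600, which is 17 full-or-partial $1,000 increments; reduction = 17 × $90 = $1,530, leaving $1,350.
Caregiver Credit: 15% of the $37,900 excess over $212,500 is $5,685; credit = $7,450 − $5,685 = $1,765.
Total: $1,575 + $1,350 + $1,765 = $4,690.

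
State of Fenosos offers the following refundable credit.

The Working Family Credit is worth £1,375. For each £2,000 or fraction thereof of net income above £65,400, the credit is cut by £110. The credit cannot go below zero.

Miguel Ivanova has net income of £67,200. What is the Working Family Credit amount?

£1,265

Working Family Credit: income exceeds £65,400 by £1,800, which is 1 full-or-partial £2,000 increment; reduction = 1 × £110 = £110, leaving £1,265.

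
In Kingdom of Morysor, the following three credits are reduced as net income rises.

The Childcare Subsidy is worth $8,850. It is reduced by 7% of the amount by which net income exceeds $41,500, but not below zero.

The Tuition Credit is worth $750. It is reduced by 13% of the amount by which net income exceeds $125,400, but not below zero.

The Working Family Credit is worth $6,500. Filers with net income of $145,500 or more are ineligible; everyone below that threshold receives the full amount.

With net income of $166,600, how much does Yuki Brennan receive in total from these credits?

Childcare Subsidy: 7% of the $125,100 excess over $41,500 is $8,757; credit = $8,850 − $8,757 = $93.
Tuition Credit: 13% of the $41,200 excess over $125,400 is $5,356 ≥ base, so the credit is $0.
Working Family Credit: $166,600 meets or exceeds the $145,500 cutoff, so the credit is $0.
Total: $93 + $0 + $0 = $93.

$93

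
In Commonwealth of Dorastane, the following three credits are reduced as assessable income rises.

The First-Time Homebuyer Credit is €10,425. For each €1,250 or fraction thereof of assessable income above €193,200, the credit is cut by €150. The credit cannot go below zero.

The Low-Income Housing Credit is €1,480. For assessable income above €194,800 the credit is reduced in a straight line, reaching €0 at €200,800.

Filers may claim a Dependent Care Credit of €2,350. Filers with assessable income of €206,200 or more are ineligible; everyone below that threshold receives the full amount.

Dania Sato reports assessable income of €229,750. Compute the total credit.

€5,925

First-Time Homebuyer Credit: income exceeds €193,200 by €36,550, which is 30 full-or-partial €1,250 increments; reduction = 30 × €150 = €4,500, leaving €5,925.
Low-Income Housing Credit: €229,750 is at or above €200,800, so the credit is €0.
Dependent Care Credit: €229,750 meets or exceeds the €206,200 cutoff, so the credit is €0.
Total: €5,925 + €0 + €0 = €5,925.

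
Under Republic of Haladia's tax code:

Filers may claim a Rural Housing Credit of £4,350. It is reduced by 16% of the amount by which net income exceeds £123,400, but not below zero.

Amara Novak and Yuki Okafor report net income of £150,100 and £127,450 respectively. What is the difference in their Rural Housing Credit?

Amara (£150,100): Rural Housing Credit: 16% of the £26,700 excess over £123,400 is £4,272; credit = £4,350 − £4,272 = £78.
Yuki (£127,450): Rural Housing Credit: 16% of the £4,050 excess over £123,400 is £648; credit = £4,350 − £648 = £3,702.
Difference: |£78 − £3,702| = £3,624.

£3,624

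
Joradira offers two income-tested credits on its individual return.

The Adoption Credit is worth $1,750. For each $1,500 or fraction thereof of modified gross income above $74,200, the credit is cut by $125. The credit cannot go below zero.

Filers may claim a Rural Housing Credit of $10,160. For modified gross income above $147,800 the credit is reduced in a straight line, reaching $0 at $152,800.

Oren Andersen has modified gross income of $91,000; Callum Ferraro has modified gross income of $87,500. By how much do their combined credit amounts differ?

Oren ($91,000): Adoption Credit: income exceeds $74,200 by $16,800, which is 12 full-or-partial $1,500 increments; reduction = 12 × $125 = $1,500, leaving $250. Rural Housing Credit: $91,000 is at or below the $147,800 threshold, so the full $10,160 applies. total $250 + $10,160 = $10,410
Callum ($87,500): Adoption Credit: income exceeds $74,200 by $13,300, which is 9 full-or-partial $1,500 increments; reduction = 9 × $125 = $1,125, leaving $625. Rural Housing Credit: $87,500 is at or below the $147,800 threshold, so the full $10,160 applies. total $625 + $10,160 = $10,785
Difference: |$10,410 − $10,785| = $375.

$375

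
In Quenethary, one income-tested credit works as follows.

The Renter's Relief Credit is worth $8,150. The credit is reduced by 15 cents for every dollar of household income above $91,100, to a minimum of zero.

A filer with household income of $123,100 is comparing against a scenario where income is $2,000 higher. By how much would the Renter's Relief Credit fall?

At $123,100 — 15% of the $32,000 excess over $91,100 is $4,800; credit = $8,150 − $4,800 = $3,350.
At $125,100 — 15% of the $34,000 excess over $91,100 is $5,100; credit = $8,150 − $5,100 = $3,050.
Lost: $3,350 − $3,050 = $300.

$300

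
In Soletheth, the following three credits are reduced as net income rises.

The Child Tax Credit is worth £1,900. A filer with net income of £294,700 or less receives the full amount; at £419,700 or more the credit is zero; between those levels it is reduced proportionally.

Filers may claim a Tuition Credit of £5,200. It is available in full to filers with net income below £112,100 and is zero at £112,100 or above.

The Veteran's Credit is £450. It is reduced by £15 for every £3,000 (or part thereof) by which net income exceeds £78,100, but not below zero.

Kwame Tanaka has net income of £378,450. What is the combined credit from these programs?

Child Tax Credit: £378,450 is £83,750 into a £125,000 phase-out range, leaving 41,250/125,000 of the credit: £1,900 × 41,250/125,000 = £627.
Tuition Credit: £378,450 meets or exceeds the £112,100 cutoff, so the credit is £0.
Veteran's Credit: income exceeds £78,100 by £300,350 → 101 increments × £15 = £1,515 ≥ base, so the credit is £0.
Total: £627 + £0 + £0 = £627.

£627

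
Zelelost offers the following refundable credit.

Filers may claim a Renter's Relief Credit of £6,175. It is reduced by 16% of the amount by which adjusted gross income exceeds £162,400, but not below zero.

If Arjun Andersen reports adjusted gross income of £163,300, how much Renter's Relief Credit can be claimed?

£6,031

Renter's Relief Credit: 16% of the £900 excess over £162,400 is £144; credit = £6,175 − £144 = £6,031.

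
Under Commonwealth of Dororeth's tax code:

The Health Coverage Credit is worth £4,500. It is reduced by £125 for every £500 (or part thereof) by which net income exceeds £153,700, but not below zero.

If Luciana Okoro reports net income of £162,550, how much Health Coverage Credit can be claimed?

£2,250

Health Coverage Credit: income exceeds £153,700 by £8,850, which is 18 full-or-partial £500 increments; reduction = 18 × £125 = £2,250, leaving £2,250.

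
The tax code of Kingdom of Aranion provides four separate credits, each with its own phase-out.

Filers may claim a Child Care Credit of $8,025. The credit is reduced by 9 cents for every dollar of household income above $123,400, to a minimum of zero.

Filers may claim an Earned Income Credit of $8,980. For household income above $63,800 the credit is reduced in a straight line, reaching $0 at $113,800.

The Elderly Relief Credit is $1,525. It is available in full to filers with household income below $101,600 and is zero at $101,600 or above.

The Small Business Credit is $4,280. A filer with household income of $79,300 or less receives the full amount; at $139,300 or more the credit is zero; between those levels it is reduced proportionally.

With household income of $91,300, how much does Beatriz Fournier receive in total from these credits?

Child Care Credit: $91,300 is at or below the $123,400 threshold, so the full $8,025 applies.
Earned Income Credit: $91,300 is $27,500 into a $50,000 phase-out range, leaving 22,500/50,000 of the credit: $8,980 × 22,500/50,000 = $4,041.
Elderly Relief Credit: $91,300 is below the $101,600 cutoff, so the full $1,525 applies.
Small Business Credit: $91,300 is $12,000 into a $60,000 phase-out range, leaving 48,000/60,000 of the credit: $4,280 × 48,000/60,000 = $3,424.
Total: $8,025 + $4,041 + $1,525 + $3,424 = $17,015.

$17,015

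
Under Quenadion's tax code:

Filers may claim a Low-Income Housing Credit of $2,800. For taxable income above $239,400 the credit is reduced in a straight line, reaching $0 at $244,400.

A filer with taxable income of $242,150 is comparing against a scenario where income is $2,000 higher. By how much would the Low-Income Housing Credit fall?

At $242,150 — $242,150 is $2,750 into a $5,000 phase-out range, leaving 2,250/5,000 of the credit: $2,800 × 2,250/5,000 = $1,260.
At $244,150 — $244,150 is $4,750 into a $5,000 phase-out range, leaving 250/5,000 of the credit: $2,800 × 250/5,000 = $140.
Lost: $1,260 − $140 = $1,120.

$1,120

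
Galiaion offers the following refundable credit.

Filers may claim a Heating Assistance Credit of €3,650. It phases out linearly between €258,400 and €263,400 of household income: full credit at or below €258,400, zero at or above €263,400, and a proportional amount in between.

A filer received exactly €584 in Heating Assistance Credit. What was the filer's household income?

€262,600

€584 is 584/3,650 of the full €3,650, so 3,066/3,650 of the €5,000 range has been used: income = €258,400 + €5,000 × 3,066/3,650 = €262,600.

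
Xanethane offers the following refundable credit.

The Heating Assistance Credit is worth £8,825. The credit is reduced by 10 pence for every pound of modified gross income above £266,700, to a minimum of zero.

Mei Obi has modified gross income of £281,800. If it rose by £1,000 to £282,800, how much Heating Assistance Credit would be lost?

£100

At £281,800 — 10% of the £15,100 excess over £266,700 is £1,510; credit = £8,825 − £1,510 = £7,315.
At £282,800 — 10% of the £16,100 excess over £266,700 is £1,610; credit = £8,825 − £1,610 = £7,215.
Lost: £7,315 − £7,215 = £100.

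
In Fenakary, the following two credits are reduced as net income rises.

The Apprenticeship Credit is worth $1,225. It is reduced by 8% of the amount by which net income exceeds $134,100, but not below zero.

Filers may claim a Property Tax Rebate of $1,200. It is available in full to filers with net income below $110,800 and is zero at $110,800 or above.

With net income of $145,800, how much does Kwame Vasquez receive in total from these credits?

Apprenticeship Credit: 8% of the $11,700 excess over $134,100 is $936; credit = $1,225 − $936 = $289.
Property Tax Rebate: $145,800 meets or exceeds the $110,800 cutoff, so the credit is $0.
Total: $289 + $0 = $289.

$289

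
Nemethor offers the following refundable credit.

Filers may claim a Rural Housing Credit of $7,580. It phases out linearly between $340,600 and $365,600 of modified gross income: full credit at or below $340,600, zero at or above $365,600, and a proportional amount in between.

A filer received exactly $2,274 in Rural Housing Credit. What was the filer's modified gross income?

$2,274 is 2,274/7,580 of the full $7,580, so 5,306/7,580 of the $25,000 range has been used: income = $340,600 + $25,000 × 5,306/7,580 = $358,100.

$358,100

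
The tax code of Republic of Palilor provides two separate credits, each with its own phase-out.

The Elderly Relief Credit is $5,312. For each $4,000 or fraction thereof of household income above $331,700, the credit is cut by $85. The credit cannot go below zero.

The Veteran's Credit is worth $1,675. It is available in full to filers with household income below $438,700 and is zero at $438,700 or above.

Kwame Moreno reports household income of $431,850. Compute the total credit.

Elderly Relief Credit: income exceeds $331,700 by $100,150, which is 26 full-or-partial $4,000 increments; reduction = 26 × $85 = $2,210, leaving $3,102.
Veteran's Credit: $431,850 is below the $438,700 cutoff, so the full $1,675 applies.
Total: $3,102 + $1,675 = $4,777.

$4,777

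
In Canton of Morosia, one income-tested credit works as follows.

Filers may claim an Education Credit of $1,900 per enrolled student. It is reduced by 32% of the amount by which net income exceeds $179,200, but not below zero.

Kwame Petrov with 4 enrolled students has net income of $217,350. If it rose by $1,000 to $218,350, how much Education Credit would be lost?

$0

At $217,350 — base = 4 × $1,900 = $7,600. 32% of the $38,150 excess over $179,200 is $12,208 ≥ base, so the credit is $0.
At $218,350 — base = 4 × $1,900 = $7,600. 32% of the $39,150 excess over $179,200 is $12,528 ≥ base, so the credit is $0.
Lost: $0 − $0 = $0.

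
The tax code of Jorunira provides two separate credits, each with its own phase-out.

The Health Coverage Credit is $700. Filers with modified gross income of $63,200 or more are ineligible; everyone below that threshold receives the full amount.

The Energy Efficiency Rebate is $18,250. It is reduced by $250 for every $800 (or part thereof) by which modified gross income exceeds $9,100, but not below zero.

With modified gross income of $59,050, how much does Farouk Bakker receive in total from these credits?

$3,200

Health Coverage Credit: $59,050 is below the $63,200 cutoff, so the full $700 applies.
Energy Efficiency Rebate: income exceeds $9,100 by $49,950, which is 63 full-or-partial $800 increments; reduction = 63 × $250 = $15,750, leaving $2,500.
Total: $700 + $2,500 = $3,200.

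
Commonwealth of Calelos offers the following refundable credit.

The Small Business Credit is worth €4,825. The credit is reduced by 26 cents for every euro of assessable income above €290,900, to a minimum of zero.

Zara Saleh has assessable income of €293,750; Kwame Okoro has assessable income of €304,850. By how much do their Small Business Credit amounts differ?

€2,886

Zara (€293,750): Small Business Credit: 26% of the €2,850 excess over €290,900 is €741; credit = €4,825 − €741 = €4,084.
Kwame (€304,850): Small Business Credit: 26% of the €13,950 excess over €290,900 is €3,627; credit = €4,825 − €3,627 = €1,198.
Difference: |€4,084 − €1,198| = €2,886.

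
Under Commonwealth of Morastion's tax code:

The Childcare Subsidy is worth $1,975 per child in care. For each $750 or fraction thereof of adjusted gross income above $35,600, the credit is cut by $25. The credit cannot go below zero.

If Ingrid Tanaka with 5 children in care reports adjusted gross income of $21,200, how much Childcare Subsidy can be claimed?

Childcare Subsidy: base = 5 × $1,975 = $9,875. $21,200 is at or below the $35,600 threshold, so the full $9,875 applies.

$9,875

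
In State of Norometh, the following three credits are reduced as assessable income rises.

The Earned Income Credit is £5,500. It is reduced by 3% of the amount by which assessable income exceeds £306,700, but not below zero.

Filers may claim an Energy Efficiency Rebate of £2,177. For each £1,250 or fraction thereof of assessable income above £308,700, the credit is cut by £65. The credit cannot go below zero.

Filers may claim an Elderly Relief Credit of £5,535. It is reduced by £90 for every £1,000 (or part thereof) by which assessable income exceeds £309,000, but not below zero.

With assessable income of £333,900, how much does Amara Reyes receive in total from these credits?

£8,781

Earned Income Credit: 3% of the £27,200 excess over £306,700 is £816; credit = £5,500 − £816 = £4,684.
Energy Efficiency Rebate: income exceeds £308,700 by £25,200, which is 21 full-or-partial £1,250 increments; reduction = 21 × £65 = £1,365, leaving £812.
Elderly Relief Credit: income exceeds £309,000 by £24,900, which is 25 full-or-partial £1,000 increments; reduction = 25 × £90 = £2,250, leaving £3,285.
Total: £4,684 + £812 + £3,285 = £8,781.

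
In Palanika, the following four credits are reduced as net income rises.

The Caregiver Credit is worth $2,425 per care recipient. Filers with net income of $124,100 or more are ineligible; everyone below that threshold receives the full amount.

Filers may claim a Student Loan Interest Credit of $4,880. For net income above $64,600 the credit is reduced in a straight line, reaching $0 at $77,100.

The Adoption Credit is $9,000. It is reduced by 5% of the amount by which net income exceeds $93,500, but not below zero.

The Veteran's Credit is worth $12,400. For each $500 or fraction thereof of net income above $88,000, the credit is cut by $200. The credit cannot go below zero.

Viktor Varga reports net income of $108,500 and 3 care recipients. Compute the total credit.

Caregiver Credit: base = 3 × $2,425 = $7,275. $108,500 is below the $124,100 cutoff, so the full $7,275 applies.
Student Loan Interest Credit: $108,500 is at or above $77,100, so the credit is $0.
Adoption Credit: 5% of the $15,000 excess over $93,500 is $750; credit = $9,000 − $750 = $8,250.
Veteran's Credit: income exceeds $88,000 by $20,500, which is 41 full-or-partial $500 increments; reduction = 41 × $200 = $8,200, leaving $4,200.
Total: $7,275 + $0 + $8,250 + $4,200 = $19,725.

$19,725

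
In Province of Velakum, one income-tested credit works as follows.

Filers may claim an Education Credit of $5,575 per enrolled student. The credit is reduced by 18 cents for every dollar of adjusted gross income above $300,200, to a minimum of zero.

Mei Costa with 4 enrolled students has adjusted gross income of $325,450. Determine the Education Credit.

Education Credit: base = 4 × $5,575 = $22,300. 18% of the $25,250 excess over $300,200 is $4,545; credit = $22,300 − $4,545 = $17,755.

$17,755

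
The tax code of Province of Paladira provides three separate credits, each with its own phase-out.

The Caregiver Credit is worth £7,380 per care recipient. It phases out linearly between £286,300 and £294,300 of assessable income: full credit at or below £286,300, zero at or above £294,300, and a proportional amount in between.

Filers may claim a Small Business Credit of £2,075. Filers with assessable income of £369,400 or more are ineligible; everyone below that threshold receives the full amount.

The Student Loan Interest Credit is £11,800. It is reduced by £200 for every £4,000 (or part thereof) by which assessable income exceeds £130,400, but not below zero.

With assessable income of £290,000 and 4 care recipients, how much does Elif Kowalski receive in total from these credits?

£21,742

Caregiver Credit: base = 4 × £7,380 = £29,520. £290,000 is £3,700 into a £8,000 phase-out range, leaving 4,300/8,000 of the credit: £29,520 × 4,300/8,000 = £15,867.
Small Business Credit: £290,000 is below the £369,400 cutoff, so the full £2,075 applies.
Student Loan Interest Credit: income exceeds £130,400 by £159,600, which is 40 full-or-partial £4,000 increments; reduction = 40 × £200 = £8,000, leaving £3,800.
Total: £15,867 + £2,075 + £3,800 = £21,742.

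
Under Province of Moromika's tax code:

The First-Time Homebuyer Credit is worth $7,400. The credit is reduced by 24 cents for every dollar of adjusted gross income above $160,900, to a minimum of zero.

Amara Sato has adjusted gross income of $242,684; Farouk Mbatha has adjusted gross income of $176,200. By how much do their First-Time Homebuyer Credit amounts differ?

$3,728

Amara ($242,684): First-Time Homebuyer Credit: 24% of the $81,784 excess over $160,900 is $19,628.16 ≥ base, so the credit is $0.
Farouk ($176,200): First-Time Homebuyer Credit: 24% of the $15,300 excess over $160,900 is $3,672; credit = $7,400 − $3,672 = $3,728.
Difference: |$0 − $3,728| = $3,728.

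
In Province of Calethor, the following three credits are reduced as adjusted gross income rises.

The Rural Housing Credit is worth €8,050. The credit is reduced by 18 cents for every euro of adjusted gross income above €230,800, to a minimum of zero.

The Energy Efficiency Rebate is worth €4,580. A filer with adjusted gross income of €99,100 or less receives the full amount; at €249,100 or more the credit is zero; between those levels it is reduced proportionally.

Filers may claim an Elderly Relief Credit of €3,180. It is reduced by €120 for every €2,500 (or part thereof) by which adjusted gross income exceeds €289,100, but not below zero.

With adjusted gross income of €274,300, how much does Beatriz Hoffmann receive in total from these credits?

€3,400

Rural Housing Credit: 18% of the €43,500 excess over €230,800 is €7,830; credit = €8,050 − €7,830 = €220.
Energy Efficiency Rebate: €274,300 is at or above €249,100, so the credit is €0.
Elderly Relief Credit: €274,300 is at or below the €289,100 threshold, so the full €3,180 applies.
Total: €220 + €0 + €3,180 = €3,400.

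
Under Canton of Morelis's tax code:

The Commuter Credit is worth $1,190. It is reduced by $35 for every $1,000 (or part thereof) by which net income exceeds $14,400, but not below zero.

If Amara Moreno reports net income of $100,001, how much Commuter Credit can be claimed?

Commuter Credit: income exceeds $14,400 by $85,601 → 86 increments × $35 = $3,010 ≥ base, so the credit is $0.

$0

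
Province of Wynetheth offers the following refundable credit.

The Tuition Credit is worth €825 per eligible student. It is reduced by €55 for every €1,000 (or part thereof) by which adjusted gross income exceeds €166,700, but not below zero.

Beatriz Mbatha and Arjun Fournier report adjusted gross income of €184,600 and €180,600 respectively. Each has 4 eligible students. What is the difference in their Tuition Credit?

Beatriz (€184,600): Tuition Credit: base = 4 × €825 = €3,300. income exceeds €166,700 by €17,900, which is 18 full-or-partial €1,000 increments; reduction = 18 × €55 = €990, leaving €2,310.
Arjun (€180,600): Tuition Credit: base = 4 × €825 = €3,300. income exceeds €166,700 by €13,900, which is 14 full-or-partial €1,000 increments; reduction = 14 × €55 = €770, leaving €2,530.
Difference: |€2,310 − €2,530| = €220.

€220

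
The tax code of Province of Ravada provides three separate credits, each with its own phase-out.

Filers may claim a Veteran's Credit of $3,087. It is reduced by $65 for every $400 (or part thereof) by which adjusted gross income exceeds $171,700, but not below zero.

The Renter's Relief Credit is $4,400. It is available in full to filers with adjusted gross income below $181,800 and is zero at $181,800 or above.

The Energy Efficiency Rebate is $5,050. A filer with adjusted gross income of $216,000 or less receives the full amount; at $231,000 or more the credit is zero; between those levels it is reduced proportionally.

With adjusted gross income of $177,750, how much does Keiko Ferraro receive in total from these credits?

Veteran's Credit: income exceeds $171,700 by $6,050, which is 16 full-or-partial $400 increments; reduction = 16 × $65 = $1,040, leaving $2,047.
Renter's Relief Credit: $177,750 is below the $181,800 cutoff, so the full $4,400 applies.
Energy Efficiency Rebate: $177,750 is at or below the $216,000 threshold, so the full $5,050 applies.
Total: $2,047 + $4,400 + $5,050 = $11,497.

$11,497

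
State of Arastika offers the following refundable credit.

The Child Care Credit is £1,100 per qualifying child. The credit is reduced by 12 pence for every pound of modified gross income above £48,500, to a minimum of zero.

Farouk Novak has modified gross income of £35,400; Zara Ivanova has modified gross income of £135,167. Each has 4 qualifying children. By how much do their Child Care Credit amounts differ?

Farouk (£35,400): Child Care Credit: base = 4 × £1,100 = £4,400. £35,400 is at or below the £48,500 threshold, so the full £4,400 applies.
Zara (£135,167): Child Care Credit: base = 4 × £1,100 = £4,400. 12% of the £86,667 excess over £48,500 is £10,400.04 ≥ base, so the credit is £0.
Difference: |£4,400 − £0| = £4,400.

£4,400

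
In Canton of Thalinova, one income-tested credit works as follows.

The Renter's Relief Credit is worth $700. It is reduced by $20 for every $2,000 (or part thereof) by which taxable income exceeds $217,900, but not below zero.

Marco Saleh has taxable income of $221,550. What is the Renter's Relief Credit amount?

Renter's Relief Credit: income exceeds $217,900 by $3,650, which is 2 full-or-partial $2,000 increments; reduction = 2 × $20 = $40, leaving $660.

$660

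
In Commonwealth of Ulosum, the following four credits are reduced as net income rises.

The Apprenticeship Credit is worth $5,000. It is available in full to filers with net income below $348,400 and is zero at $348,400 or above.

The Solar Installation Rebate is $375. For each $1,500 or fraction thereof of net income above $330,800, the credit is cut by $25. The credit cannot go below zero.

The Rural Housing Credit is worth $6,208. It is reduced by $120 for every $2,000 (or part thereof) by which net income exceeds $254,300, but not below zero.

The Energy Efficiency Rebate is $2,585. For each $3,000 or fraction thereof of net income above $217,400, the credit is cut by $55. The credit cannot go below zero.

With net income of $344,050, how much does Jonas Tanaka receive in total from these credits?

$6,178

Apprenticeship Credit: $344,050 is below the $348,400 cutoff, so the full $5,000 applies.
Solar Installation Rebate: income exceeds $330,800 by $13,250, which is 9 full-or-partial $1,500 increments; reduction = 9 × $25 = $225, leaving $150.
Rural Housing Credit: income exceeds $254,300 by $89,750, which is 45 full-or-partial $2,000 increments; reduction = 45 × $120 = $5,400, leaving $808.
Energy Efficiency Rebate: income exceeds $217,400 by $126,650, which is 43 full-or-partial $3,000 increments; reduction = 43 × $55 = $2,365, leaving $220.
Total: $5,000 + $150 + $808 + $220 = $6,178.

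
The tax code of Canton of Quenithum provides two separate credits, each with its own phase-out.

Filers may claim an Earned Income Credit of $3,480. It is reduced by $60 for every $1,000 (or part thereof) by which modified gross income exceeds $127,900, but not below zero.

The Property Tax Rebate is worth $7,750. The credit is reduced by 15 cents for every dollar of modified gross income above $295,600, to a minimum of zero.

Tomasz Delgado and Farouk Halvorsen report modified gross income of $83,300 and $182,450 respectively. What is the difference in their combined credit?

Tomasz ($83,300): Earned Income Credit: $83,300 is at or below the $127,900 threshold, so the full $3,480 applies. Property Tax Rebate: $83,300 is at or below the $295,600 threshold, so the full $7,750 applies. total $3,480 + $7,750 = $11,230
Farouk ($182,450): Earned Income Credit: income exceeds $127,900 by $54,550, which is 55 full-or-partial $1,000 increments; reduction = 55 × $60 = $3,300, leaving $180. Property Tax Rebate: $182,450 is at or below the $295,600 threshold, so the full $7,750 applies. total $180 + $7,750 = $7,930
Difference: |$11,230 − $7,930| = $3,300.

$3,300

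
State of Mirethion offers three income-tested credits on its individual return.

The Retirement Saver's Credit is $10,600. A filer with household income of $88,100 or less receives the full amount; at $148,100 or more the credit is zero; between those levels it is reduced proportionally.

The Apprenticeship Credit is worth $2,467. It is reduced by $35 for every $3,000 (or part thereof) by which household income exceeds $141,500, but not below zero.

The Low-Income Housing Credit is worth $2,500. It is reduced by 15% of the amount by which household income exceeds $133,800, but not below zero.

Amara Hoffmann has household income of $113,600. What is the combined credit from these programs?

Retirement Saver's Credit: $113,600 is $25,500 into a $60,000 phase-out range, leaving 34,500/60,000 of the credit: $10,600 × 34,500/60,000 = $6,095.
Apprenticeship Credit: $113,600 is at or below the $141,500 threshold, so the full $2,467 applies.
Low-Income Housing Credit: $113,600 is at or below the $133,800 threshold, so the full $2,500 applies.
Total: $6,095 + $2,467 + $2,500 = $11,062.

$11,062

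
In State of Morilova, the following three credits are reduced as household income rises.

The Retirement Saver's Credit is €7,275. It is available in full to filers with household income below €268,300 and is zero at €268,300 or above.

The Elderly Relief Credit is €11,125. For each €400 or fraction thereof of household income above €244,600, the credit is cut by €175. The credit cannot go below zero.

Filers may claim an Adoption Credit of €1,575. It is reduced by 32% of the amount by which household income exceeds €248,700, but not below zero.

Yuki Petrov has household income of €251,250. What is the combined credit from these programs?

€16,184

Retirement Saver's Credit: €251,250 is below the €268,300 cutoff, so the full €7,275 applies.
Elderly Relief Credit: income exceeds €244,600 by €6,650, which is 17 full-or-partial €400 increments; reduction = 17 × €175 = €2,975, leaving €8,150.
Adoption Credit: 32% of the €2,550 excess over €248,700 is €816; credit = €1,575 − €816 = €759.
Total: €7,275 + €8,150 + €759 = €16,184.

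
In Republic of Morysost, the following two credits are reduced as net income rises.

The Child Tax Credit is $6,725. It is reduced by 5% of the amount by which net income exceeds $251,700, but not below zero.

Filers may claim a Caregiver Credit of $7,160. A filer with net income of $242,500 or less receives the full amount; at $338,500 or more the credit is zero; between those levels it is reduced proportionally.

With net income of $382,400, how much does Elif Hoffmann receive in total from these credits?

Child Tax Credit: 5% of the $130,700 excess over $251,700 is $6,535; credit = $6,725 − $6,535 = $190.
Caregiver Credit: $382,400 is at or above $338,500, so the credit is $0.
Total: $190 + $0 = $190.

$190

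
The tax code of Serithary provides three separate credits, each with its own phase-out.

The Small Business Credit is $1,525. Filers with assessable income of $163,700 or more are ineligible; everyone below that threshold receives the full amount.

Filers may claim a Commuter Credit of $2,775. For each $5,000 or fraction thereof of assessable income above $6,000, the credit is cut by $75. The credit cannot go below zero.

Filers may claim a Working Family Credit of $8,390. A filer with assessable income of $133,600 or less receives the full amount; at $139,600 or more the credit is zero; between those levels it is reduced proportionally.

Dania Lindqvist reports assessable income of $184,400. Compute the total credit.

$75

Small Business Credit: $184,400 meets or exceeds the $163,700 cutoff, so the credit is $0.
Commuter Credit: income exceeds $6,000 by $178,400, which is 36 full-or-partial $5,000 increments; reduction = 36 × $75 = $2,700, leaving $75.
Working Family Credit: $184,400 is at or above $139,600, so the credit is $0.
Total: $0 + $75 + $0 = $75.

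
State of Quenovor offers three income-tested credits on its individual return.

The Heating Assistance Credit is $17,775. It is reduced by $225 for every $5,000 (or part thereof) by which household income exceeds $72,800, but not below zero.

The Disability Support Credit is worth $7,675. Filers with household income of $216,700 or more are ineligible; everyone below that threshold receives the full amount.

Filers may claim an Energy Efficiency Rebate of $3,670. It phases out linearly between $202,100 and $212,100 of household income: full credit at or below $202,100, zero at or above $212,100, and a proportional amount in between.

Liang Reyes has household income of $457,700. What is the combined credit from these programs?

$450

Heating Assistance Credit: income exceeds $72,800 by $384,900, which is 77 full-or-partial $5,000 increments; reduction = 77 × $225 = $17,325, leaving $450.
Disability Support Credit: $457,700 meets or exceeds the $216,700 cutoff, so the credit is $0.
Energy Efficiency Rebate: $457,700 is at or above $212,100, so the credit is $0.
Total: $450 + $0 + $0 = $450.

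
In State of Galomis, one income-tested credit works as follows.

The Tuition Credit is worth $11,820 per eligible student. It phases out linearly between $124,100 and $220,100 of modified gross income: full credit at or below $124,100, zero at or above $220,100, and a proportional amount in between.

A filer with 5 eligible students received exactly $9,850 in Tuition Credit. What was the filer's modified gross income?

Full credit = 5 × $11,820 = $59,100.
$9,850 is 9,850/59,100 of the full $59,100, so 49,250/59,100 of the $96,000 range has been used: income = $124,100 + $96,000 × 49,250/59,100 = $204,100.

$204,100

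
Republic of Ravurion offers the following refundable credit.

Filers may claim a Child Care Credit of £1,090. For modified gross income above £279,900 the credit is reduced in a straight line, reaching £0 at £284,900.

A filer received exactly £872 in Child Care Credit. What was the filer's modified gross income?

£872 is 872/1,090 of the full £1,090, so 218/1,090 of the £5,000 range has been used: income = £279,900 + £5,000 × 218/1,090 = £280,900.

£280,900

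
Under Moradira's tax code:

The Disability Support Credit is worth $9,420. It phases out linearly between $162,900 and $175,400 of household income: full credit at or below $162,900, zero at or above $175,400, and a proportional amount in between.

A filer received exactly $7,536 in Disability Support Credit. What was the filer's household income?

$7,536 is 7,536/9,420 of the full $9,420, so 1,884/9,420 of the $12,500 range has been used: income = $162,900 + $12,500 × 1,884/9,420 = $165,400.

$165,400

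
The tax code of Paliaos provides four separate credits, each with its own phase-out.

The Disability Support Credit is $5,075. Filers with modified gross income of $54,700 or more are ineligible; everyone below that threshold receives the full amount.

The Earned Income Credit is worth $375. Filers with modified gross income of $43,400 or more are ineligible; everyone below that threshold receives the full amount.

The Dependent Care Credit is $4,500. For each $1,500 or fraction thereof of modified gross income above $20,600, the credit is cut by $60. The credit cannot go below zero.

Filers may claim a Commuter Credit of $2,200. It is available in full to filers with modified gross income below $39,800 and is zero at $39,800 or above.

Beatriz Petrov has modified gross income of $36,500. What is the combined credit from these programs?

Disability Support Credit: $36,500 is below the $54,700 cutoff, so the full $5,075 applies.
Earned Income Credit: $36,500 is below the $43,400 cutoff, so the full $375 applies.
Dependent Care Credit: income exceeds $20,600 by $15,900, which is 11 full-or-partial $1,500 increments; reduction = 11 × $60 = $660, leaving $3,840.
Commuter Credit: $36,500 is below the $39,800 cutoff, so the full $2,200 applies.
Total: $5,075 + $375 + $3,840 + $2,200 = $11,490.

$11,490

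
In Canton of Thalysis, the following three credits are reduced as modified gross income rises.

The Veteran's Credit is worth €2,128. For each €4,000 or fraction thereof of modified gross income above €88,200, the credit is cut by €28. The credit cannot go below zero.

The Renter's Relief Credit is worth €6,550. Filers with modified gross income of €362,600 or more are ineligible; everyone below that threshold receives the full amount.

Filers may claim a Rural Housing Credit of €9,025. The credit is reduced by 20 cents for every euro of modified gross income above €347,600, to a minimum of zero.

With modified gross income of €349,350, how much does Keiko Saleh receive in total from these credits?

Veteran's Credit: income exceeds €88,200 by €261,150, which is 66 full-or-partial €4,000 increments; reduction = 66 × €28 = €1,848, leaving €280.
Renter's Relief Credit: €349,350 is below the €362,600 cutoff, so the full €6,550 applies.
Rural Housing Credit: 20% of the €1,750 excess over €347,600 is €350; credit = €9,025 − €350 = €8,675.
Total: €280 + €6,550 + €8,675 = €15,505.

€15,505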